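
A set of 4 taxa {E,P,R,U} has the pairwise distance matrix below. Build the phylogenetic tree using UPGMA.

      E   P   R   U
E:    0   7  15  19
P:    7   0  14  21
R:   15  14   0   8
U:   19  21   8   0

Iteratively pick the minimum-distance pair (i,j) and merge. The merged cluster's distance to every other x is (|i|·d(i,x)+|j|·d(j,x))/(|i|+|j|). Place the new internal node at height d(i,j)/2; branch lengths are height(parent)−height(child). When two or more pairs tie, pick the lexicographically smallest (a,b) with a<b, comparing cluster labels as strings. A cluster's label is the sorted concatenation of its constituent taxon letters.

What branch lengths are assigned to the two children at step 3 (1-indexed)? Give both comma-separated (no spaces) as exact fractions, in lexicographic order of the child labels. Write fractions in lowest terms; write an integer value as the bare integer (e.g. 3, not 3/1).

1. join E+P (d=7) ⇒ EP; edges |E|=7/2, |P|=7/2
  updated: d(EP,R)=29/2, d(EP,U)=20
2. join R+U (d=8) ⇒ RU; edges |R|=4, |U|=4
  updated: d(EP,RU)=69/4
3. join EP+RU (d=69/4) ⇒ EPRU; edges |EP|=41/8, |RU|=37/8
final tree: ((E:7/2,P:7/2):41/8,(R:4,U:4):37/8)
total length: 99/4

41/8,37/8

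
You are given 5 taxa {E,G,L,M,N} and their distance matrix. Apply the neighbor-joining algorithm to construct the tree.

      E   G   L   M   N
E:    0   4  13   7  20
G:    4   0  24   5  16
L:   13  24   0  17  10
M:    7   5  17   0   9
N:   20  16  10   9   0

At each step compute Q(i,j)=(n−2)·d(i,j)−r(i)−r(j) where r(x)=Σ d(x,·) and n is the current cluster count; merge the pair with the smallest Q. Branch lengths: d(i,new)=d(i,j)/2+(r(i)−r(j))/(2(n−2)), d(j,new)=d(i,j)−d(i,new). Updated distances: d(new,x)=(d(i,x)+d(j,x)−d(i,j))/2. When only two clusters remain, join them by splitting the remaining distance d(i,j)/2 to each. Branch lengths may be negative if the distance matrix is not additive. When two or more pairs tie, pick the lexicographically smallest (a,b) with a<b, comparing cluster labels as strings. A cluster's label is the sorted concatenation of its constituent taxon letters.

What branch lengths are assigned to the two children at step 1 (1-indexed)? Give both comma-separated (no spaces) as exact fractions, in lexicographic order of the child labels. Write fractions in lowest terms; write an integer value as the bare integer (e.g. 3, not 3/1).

iteration 1: select L,N (d=10, Q=-89); attach at lengths (13/2, 7/2); label the merged cluster LN
  updated: d(E,LN)=23/2, d(G,LN)=15, d(LN,M)=8
iteration 2: select E,G (d=4, Q=-77/2); attach at lengths (13/8, 19/8); label the merged cluster EG
  updated: d(EG,LN)=45/4, d(EG,M)=4
iteration 3: select EG,LN (d=45/4, Q=-93/4); attach at lengths (29/8, 61/8); label the merged cluster EGLN
  updated: d(EGLN,M)=3/8
iteration 4: select EGLN,M (d=3/8); attach at lengths (3/16, 3/16); label the merged cluster EGLMN
final tree: (((E:13/8,G:19/8):29/8,(L:13/2,N:7/2):61/8):3/16,M:3/16)
total length: 205/8

13/2,7/2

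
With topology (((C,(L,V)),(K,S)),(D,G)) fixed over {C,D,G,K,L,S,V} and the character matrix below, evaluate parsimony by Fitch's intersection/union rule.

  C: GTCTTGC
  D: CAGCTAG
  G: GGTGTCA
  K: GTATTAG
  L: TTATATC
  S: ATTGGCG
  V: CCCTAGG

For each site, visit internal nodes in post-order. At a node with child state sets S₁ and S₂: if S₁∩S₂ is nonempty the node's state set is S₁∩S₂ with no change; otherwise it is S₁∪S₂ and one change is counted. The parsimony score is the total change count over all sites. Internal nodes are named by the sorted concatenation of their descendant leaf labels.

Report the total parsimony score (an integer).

23

LV@0: {T} ∪ {C} = {C,T} (union, +1)
CLV@0: {G} ∪ {C,T} = {C,G,T} (union, +1)
KS@0: {G} ∪ {A} = {A,G} (union, +1)
CKLSV@0: {C,G,T} ∩ {A,G} = {G} (intersection, +0)
DG@0: {C} ∪ {G} = {C,G} (union, +1)
CDGKLSV@0: {G} ∩ {C,G} = {G} (intersection, +0)
LV@1: {T} ∪ {C} = {C,T} (union, +1)
CLV@1: {T} ∩ {C,T} = {T} (intersection, +0)
KS@1: {T} ∩ {T} = {T} (intersection, +0)
CKLSV@1: {T} ∩ {T} = {T} (intersection, +0)
DG@1: {A} ∪ {G} = {A,G} (union, +1)
CDGKLSV@1: {T} ∪ {A,G} = {A,G,T} (union, +1)
LV@2: {A} ∪ {C} = {A,C} (union, +1)
CLV@2: {C} ∩ {A,C} = {C} (intersection, +0)
KS@2: {A} ∪ {T} = {A,T} (union, +1)
CKLSV@2: {C} ∪ {A,T} = {A,C,T} (union, +1)
DG@2: {G} ∪ {T} = {G,T} (union, +1)
CDGKLSV@2: {A,C,T} ∩ {G,T} = {T} (intersection, +0)
LV@3: {T} ∩ {T} = {T} (intersection, +0)
CLV@3: {T} ∩ {T} = {T} (intersection, +0)
KS@3: {T} ∪ {G} = {G,T} (union, +1)
CKLSV@3: {T} ∩ {G,T} = {T} (intersection, +0)
DG@3: {C} ∪ {G} = {C,G} (union, +1)
CDGKLSV@3: {T} ∪ {C,G} = {C,G,T} (union, +1)
LV@4: {A} ∩ {A} = {A} (intersection, +0)
CLV@4: {T} ∪ {A} = {A,T} (union, +1)
KS@4: {T} ∪ {G} = {G,T} (union, +1)
CKLSV@4: {A,T} ∩ {G,T} = {T} (intersection, +0)
DG@4: {T} ∩ {T} = {T} (intersection, +0)
CDGKLSV@4: {T} ∩ {T} = {T} (intersection, +0)
LV@5: {T} ∪ {G} = {G,T} (union, +1)
CLV@5: {G} ∩ {G,T} = {G} (intersection, +0)
KS@5: {A} ∪ {C} = {A,C} (union, +1)
CKLSV@5: {G} ∪ {A,C} = {A,C,G} (union, +1)
DG@5: {A} ∪ {C} = {A,C} (union, +1)
CDGKLSV@5: {A,C,G} ∩ {A,C} = {A,C} (intersection, +0)
LV@6: {C} ∪ {G} = {C,G} (union, +1)
CLV@6: {C} ∩ {C,G} = {C} (intersection, +0)
KS@6: {G} ∩ {G} = {G} (intersection, +0)
CKLSV@6: {C} ∪ {G} = {C,G} (union, +1)
DG@6: {G} ∪ {A} = {A,G} (union, +1)
CDGKLSV@6: {C,G} ∩ {A,G} = {G} (intersection, +0)
per-site changes: [4, 3, 4, 3, 2, 4, 3]; total = 23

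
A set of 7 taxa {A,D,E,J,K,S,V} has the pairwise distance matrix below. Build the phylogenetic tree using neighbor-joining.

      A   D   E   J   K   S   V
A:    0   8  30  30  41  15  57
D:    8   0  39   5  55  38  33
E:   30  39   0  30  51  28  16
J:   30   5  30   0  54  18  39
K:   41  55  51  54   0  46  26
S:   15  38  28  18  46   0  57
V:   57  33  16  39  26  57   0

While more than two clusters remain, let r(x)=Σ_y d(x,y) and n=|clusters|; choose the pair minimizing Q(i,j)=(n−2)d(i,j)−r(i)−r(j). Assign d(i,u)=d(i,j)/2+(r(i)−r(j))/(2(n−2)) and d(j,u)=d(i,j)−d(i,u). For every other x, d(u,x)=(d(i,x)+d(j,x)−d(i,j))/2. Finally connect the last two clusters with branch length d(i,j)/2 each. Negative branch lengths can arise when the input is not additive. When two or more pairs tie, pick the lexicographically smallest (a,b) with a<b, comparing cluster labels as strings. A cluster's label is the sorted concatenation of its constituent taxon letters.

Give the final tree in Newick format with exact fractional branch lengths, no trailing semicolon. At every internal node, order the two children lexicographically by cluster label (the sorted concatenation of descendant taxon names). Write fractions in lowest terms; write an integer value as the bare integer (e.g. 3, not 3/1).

step 1: merge (K,V) at d=26, Q=-371; branch lengths K→35/2, V→17/2; new cluster KV
  updated: d(A,KV)=36, d(D,KV)=31, d(E,KV)=41/2, d(J,KV)=67/2, d(KV,S)=77/2
step 2: merge (E,KV) at d=41/2, Q=-225; branch lengths E→35/4, KV→47/4; new cluster EKV
  updated: d(A,EKV)=91/4, d(D,EKV)=99/4, d(EKV,J)=43/2, d(EKV,S)=23
step 3: merge (D,J) at d=5, Q=-541/4; branch lengths D→65/24, J→55/24; new cluster DJ
  updated: d(A,DJ)=33/2, d(DJ,EKV)=165/8, d(DJ,S)=51/2
step 4: merge (A,S) at d=15, Q=-351/4; branch lengths A→83/16, S→157/16; new cluster AS
  updated: d(AS,DJ)=27/2, d(AS,EKV)=123/8
step 5: merge (AS,DJ) at d=27/2, Q=-99/2; branch lengths AS→33/8, DJ→75/8; new cluster ADJS
  updated: d(ADJS,EKV)=45/4
step 6: merge (ADJS,EKV) at d=45/4; branch lengths ADJS→45/8, EKV→45/8; new cluster ADEJKSV
final tree: (((A:83/16,S:157/16):33/8,(D:65/24,J:55/24):75/8):45/8,(E:35/4,(K:35/2,V:17/2):47/4):45/8)
total length: 365/4

(((A:83/16,S:157/16):33/8,(D:65/24,J:55/24):75/8):45/8,(E:35/4,(K:35/2,V:17/2):47/4):45/8)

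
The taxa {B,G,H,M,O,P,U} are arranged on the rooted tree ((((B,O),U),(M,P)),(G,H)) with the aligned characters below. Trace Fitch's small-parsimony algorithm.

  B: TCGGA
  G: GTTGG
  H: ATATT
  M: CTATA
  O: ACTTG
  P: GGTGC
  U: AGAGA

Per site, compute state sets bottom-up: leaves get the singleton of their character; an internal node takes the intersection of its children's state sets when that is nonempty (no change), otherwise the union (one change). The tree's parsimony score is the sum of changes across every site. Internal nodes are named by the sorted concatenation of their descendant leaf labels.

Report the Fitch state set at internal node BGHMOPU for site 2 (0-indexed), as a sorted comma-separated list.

A,T

[col 0] BO: children B:{T}, O:{A} ∪→ {A,T}; cost 1
[col 0] BOU: children BO:{A,T}, U:{A} ∩→ {A}; cost 0
[col 0] MP: children M:{C}, P:{G} ∪→ {C,G}; cost 1
[col 0] BMOPU: children BOU:{A}, MP:{C,G} ∪→ {A,C,G}; cost 1
[col 0] GH: children G:{G}, H:{A} ∪→ {A,G}; cost 1
[col 0] BGHMOPU: children BMOPU:{A,C,G}, GH:{A,G} ∩→ {A,G}; cost 0
[col 1] BO: children B:{C}, O:{C} ∩→ {C}; cost 0
[col 1] BOU: children BO:{C}, U:{G} ∪→ {C,G}; cost 1
[col 1] MP: children M:{T}, P:{G} ∪→ {G,T}; cost 1
[col 1] BMOPU: children BOU:{C,G}, MP:{G,T} ∩→ {G}; cost 0
[col 1] GH: children G:{T}, H:{T} ∩→ {T}; cost 0
[col 1] BGHMOPU: children BMOPU:{G}, GH:{T} ∪→ {G,T}; cost 1
[col 2] BO: children B:{G}, O:{T} ∪→ {G,T}; cost 1
[col 2] BOU: children BO:{G,T}, U:{A} ∪→ {A,G,T}; cost 1
[col 2] MP: children M:{A}, P:{T} ∪→ {A,T}; cost 1
[col 2] BMOPU: children BOU:{A,G,T}, MP:{A,T} ∩→ {A,T}; cost 0
[col 2] GH: children G:{T}, H:{A} ∪→ {A,T}; cost 1
[col 2] BGHMOPU: children BMOPU:{A,T}, GH:{A,T} ∩→ {A,T}; cost 0
[col 3] BO: children B:{G}, O:{T} ∪→ {G,T}; cost 1
[col 3] BOU: children BO:{G,T}, U:{G} ∩→ {G}; cost 0
[col 3] MP: children M:{T}, P:{G} ∪→ {G,T}; cost 1
[col 3] BMOPU: children BOU:{G}, MP:{G,T} ∩→ {G}; cost 0
[col 3] GH: children G:{G}, H:{T} ∪→ {G,T}; cost 1
[col 3] BGHMOPU: children BMOPU:{G}, GH:{G,T} ∩→ {G}; cost 0
[col 4] BO: children B:{A}, O:{G} ∪→ {A,G}; cost 1
[col 4] BOU: children BO:{A,G}, U:{A} ∩→ {A}; cost 0
[col 4] MP: children M:{A}, P:{C} ∪→ {A,C}; cost 1
[col 4] BMOPU: children BOU:{A}, MP:{A,C} ∩→ {A}; cost 0
[col 4] GH: children G:{G}, H:{T} ∪→ {G,T}; cost 1
[col 4] BGHMOPU: children BMOPU:{A}, GH:{G,T} ∪→ {A,G,T}; cost 1
per-site changes: [4, 3, 4, 3, 4]; total = 18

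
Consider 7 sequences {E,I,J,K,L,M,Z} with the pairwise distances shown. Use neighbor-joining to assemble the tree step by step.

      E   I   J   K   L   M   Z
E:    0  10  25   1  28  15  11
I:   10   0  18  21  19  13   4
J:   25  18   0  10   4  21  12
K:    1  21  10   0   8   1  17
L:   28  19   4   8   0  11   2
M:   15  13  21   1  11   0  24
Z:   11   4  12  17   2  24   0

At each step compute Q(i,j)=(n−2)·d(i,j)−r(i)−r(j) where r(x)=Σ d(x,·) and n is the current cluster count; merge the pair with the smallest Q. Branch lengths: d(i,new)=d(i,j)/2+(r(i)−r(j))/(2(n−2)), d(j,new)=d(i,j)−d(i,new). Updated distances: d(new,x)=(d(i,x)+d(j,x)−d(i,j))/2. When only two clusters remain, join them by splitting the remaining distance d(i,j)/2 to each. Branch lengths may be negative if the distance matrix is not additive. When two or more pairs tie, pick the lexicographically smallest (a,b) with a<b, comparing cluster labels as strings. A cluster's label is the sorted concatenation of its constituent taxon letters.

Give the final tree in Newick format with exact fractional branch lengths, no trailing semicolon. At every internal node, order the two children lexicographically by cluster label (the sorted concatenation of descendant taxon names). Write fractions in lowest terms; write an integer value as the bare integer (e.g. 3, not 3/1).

step 1: merge (E,K) at d=1, Q=-143; branch lengths E→37/10, K→-27/10; new cluster EK
  updated: d(EK,I)=15, d(EK,J)=17, d(EK,L)=35/2, d(EK,M)=15/2, d(EK,Z)=27/2
step 2: merge (EK,M) at d=15/2, Q=-117; branch lengths EK→3, M→9/2; new cluster EKM
  updated: d(EKM,I)=41/4, d(EKM,J)=61/4, d(EKM,L)=21/2, d(EKM,Z)=15
step 3: merge (J,L) at d=4, Q=-291/4; branch lengths J→103/24, L→-7/24; new cluster JL
  updated: d(EKM,JL)=87/8, d(I,JL)=33/2, d(JL,Z)=5
step 4: merge (EKM,JL) at d=87/8, Q=-187/4; branch lengths EKM→51/8, JL→9/2; new cluster EJKLM
  updated: d(EJKLM,I)=127/16, d(EJKLM,Z)=73/16
step 5: merge (EJKLM,I) at d=127/16, Q=-33/2; branch lengths EJKLM→17/4, I→59/16; new cluster EIJKLM
  updated: d(EIJKLM,Z)=5/16
step 6: merge (EIJKLM,Z) at d=5/16; branch lengths EIJKLM→5/32, Z→5/32; new cluster EIJKLMZ
final tree: (((((E:37/10,K:-27/10):3,M:9/2):51/8,(J:103/24,L:-7/24):9/2):17/4,I:59/16):5/32,Z:5/32)
total length: 253/8

(((((E:37/10,K:-27/10):3,M:9/2):51/8,(J:103/24,L:-7/24):9/2):17/4,I:59/16):5/32,Z:5/32)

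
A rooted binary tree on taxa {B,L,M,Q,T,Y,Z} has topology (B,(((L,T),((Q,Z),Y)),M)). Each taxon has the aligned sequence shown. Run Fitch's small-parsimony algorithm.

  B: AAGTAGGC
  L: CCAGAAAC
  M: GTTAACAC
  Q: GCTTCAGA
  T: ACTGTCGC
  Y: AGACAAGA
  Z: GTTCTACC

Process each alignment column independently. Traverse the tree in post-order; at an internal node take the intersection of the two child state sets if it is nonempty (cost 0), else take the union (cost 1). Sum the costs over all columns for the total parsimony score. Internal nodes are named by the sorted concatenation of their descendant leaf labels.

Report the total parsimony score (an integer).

25

LT@0: {C} ∪ {A} = {A,C} (union, +1)
QZ@0: {G} ∩ {G} = {G} (intersection, +0)
QYZ@0: {G} ∪ {A} = {A,G} (union, +1)
LQTYZ@0: {A,C} ∩ {A,G} = {A} (intersection, +0)
LMQTYZ@0: {A} ∪ {G} = {A,G} (union, +1)
BLMQTYZ@0: {A} ∩ {A,G} = {A} (intersection, +0)
LT@1: {C} ∩ {C} = {C} (intersection, +0)
QZ@1: {C} ∪ {T} = {C,T} (union, +1)
QYZ@1: {C,T} ∪ {G} = {C,G,T} (union, +1)
LQTYZ@1: {C} ∩ {C,G,T} = {C} (intersection, +0)
LMQTYZ@1: {C} ∪ {T} = {C,T} (union, +1)
BLMQTYZ@1: {A} ∪ {C,T} = {A,C,T} (union, +1)
LT@2: {A} ∪ {T} = {A,T} (union, +1)
QZ@2: {T} ∩ {T} = {T} (intersection, +0)
QYZ@2: {T} ∪ {A} = {A,T} (union, +1)
LQTYZ@2: {A,T} ∩ {A,T} = {A,T} (intersection, +0)
LMQTYZ@2: {A,T} ∩ {T} = {T} (intersection, +0)
BLMQTYZ@2: {G} ∪ {T} = {G,T} (union, +1)
LT@3: {G} ∩ {G} = {G} (intersection, +0)
QZ@3: {T} ∪ {C} = {C,T} (union, +1)
QYZ@3: {C,T} ∩ {C} = {C} (intersection, +0)
LQTYZ@3: {G} ∪ {C} = {C,G} (union, +1)
LMQTYZ@3: {C,G} ∪ {A} = {A,C,G} (union, +1)
BLMQTYZ@3: {T} ∪ {A,C,G} = {A,C,G,T} (union, +1)
LT@4: {A} ∪ {T} = {A,T} (union, +1)
QZ@4: {C} ∪ {T} = {C,T} (union, +1)
QYZ@4: {C,T} ∪ {A} = {A,C,T} (union, +1)
LQTYZ@4: {A,T} ∩ {A,C,T} = {A,T} (intersection, +0)
LMQTYZ@4: {A,T} ∩ {A} = {A} (intersection, +0)
BLMQTYZ@4: {A} ∩ {A} = {A} (intersection, +0)
LT@5: {A} ∪ {C} = {A,C} (union, +1)
QZ@5: {A} ∩ {A} = {A} (intersection, +0)
QYZ@5: {A} ∩ {A} = {A} (intersection, +0)
LQTYZ@5: {A,C} ∩ {A} = {A} (intersection, +0)
LMQTYZ@5: {A} ∪ {C} = {A,C} (union, +1)
BLMQTYZ@5: {G} ∪ {A,C} = {A,C,G} (union, +1)
LT@6: {A} ∪ {G} = {A,G} (union, +1)
QZ@6: {G} ∪ {C} = {C,G} (union, +1)
QYZ@6: {C,G} ∩ {G} = {G} (intersection, +0)
LQTYZ@6: {A,G} ∩ {G} = {G} (intersection, +0)
LMQTYZ@6: {G} ∪ {A} = {A,G} (union, +1)
BLMQTYZ@6: {G} ∩ {A,G} = {G} (intersection, +0)
LT@7: {C} ∩ {C} = {C} (intersection, +0)
QZ@7: {A} ∪ {C} = {A,C} (union, +1)
QYZ@7: {A,C} ∩ {A} = {A} (intersection, +0)
LQTYZ@7: {C} ∪ {A} = {A,C} (union, +1)
LMQTYZ@7: {A,C} ∩ {C} = {C} (intersection, +0)
BLMQTYZ@7: {C} ∩ {C} = {C} (intersection, +0)
per-site changes: [3, 4, 3, 4, 3, 3, 3, 2]; total = 25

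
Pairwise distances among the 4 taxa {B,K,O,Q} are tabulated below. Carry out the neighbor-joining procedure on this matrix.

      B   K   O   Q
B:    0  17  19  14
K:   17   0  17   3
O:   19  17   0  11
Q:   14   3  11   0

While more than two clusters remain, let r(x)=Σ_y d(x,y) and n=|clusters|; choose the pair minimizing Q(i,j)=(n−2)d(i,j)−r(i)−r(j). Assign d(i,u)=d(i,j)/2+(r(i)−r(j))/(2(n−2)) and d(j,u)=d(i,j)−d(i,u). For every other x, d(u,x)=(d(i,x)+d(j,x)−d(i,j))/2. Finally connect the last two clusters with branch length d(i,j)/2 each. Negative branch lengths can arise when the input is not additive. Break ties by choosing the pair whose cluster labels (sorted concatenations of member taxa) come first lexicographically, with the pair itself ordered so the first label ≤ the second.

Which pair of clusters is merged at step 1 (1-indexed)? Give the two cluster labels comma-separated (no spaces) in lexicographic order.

1. join B+O (d=19, Q=-59) ⇒ BO; edges |B|=41/4, |O|=35/4
  updated: d(BO,K)=15/2, d(BO,Q)=3
2. join BO+K (d=15/2, Q=-27/2) ⇒ BKO; edges |BO|=15/4, |K|=15/4
  updated: d(BKO,Q)=-3/4
3. join BKO+Q (d=-3/4) ⇒ BKOQ; edges |BKO|=-3/8, |Q|=-3/8
final tree: (((B:41/4,O:35/4):15/4,K:15/4):-3/8,Q:-3/8)
total length: 103/4

B,O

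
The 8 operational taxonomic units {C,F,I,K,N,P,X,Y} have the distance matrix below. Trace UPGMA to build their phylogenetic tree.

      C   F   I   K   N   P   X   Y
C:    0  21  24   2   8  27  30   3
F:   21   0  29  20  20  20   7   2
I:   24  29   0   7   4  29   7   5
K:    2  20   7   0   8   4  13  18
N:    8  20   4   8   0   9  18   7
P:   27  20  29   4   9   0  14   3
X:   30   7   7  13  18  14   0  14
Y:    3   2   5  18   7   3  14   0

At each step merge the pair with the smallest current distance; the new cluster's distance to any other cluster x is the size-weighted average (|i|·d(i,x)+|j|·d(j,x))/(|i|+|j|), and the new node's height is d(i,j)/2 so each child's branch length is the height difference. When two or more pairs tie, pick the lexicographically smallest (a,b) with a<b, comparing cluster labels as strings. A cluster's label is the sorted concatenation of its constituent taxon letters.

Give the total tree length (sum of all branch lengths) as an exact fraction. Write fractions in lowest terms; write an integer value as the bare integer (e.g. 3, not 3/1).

901/24

1. join C+K (d=2) ⇒ CK; edges |C|=1, |K|=1
  updated: d(CK,F)=41/2, d(CK,I)=31/2, d(CK,N)=8, d(CK,P)=31/2, d(CK,X)=43/2, d(CK,Y)=21/2
2. join F+Y (d=2) ⇒ FY; edges |F|=1, |Y|=1
  updated: d(CK,FY)=31/2, d(FY,I)=17, d(FY,N)=27/2, d(FY,P)=23/2, d(FY,X)=21/2
3. join I+N (d=4) ⇒ IN; edges |I|=2, |N|=2
  updated: d(CK,IN)=47/4, d(FY,IN)=61/4, d(IN,P)=19, d(IN,X)=25/2
4. join FY+X (d=21/2) ⇒ FXY; edges |FY|=17/4, |X|=21/4
  updated: d(CK,FXY)=35/2, d(FXY,IN)=43/3, d(FXY,P)=37/3
5. join CK+IN (d=47/4) ⇒ CIKN; edges |CK|=39/8, |IN|=31/8
  updated: d(CIKN,FXY)=191/12, d(CIKN,P)=69/4
6. join FXY+P (d=37/3) ⇒ FPXY; edges |FXY|=11/12, |P|=37/6
  updated: d(CIKN,FPXY)=65/4
7. join CIKN+FPXY (d=65/4) ⇒ CFIKNPXY; edges |CIKN|=9/4, |FPXY|=47/24
final tree: (((C:1,K:1):39/8,(I:2,N:2):31/8):9/4,(((F:1,Y:1):17/4,X:21/4):11/12,P:37/6):47/24)
total length: 901/24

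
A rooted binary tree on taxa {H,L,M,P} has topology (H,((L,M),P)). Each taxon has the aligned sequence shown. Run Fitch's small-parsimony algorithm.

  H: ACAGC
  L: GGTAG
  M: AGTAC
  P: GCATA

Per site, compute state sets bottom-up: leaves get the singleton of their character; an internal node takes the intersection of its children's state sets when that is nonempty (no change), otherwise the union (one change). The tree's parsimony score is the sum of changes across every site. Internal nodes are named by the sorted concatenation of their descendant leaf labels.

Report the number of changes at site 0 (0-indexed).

2

LM@0: {G} ∪ {A} = {A,G} (union, +1)
LMP@0: {A,G} ∩ {G} = {G} (intersection, +0)
HLMP@0: {A} ∪ {G} = {A,G} (union, +1)
LM@1: {G} ∩ {G} = {G} (intersection, +0)
LMP@1: {G} ∪ {C} = {C,G} (union, +1)
HLMP@1: {C} ∩ {C,G} = {C} (intersection, +0)
LM@2: {T} ∩ {T} = {T} (intersection, +0)
LMP@2: {T} ∪ {A} = {A,T} (union, +1)
HLMP@2: {A} ∩ {A,T} = {A} (intersection, +0)
LM@3: {A} ∩ {A} = {A} (intersection, +0)
LMP@3: {A} ∪ {T} = {A,T} (union, +1)
HLMP@3: {G} ∪ {A,T} = {A,G,T} (union, +1)
LM@4: {G} ∪ {C} = {C,G} (union, +1)
LMP@4: {C,G} ∪ {A} = {A,C,G} (union, +1)
HLMP@4: {C} ∩ {A,C,G} = {C} (intersection, +0)
per-site changes: [2, 1, 1, 2, 2]; total = 8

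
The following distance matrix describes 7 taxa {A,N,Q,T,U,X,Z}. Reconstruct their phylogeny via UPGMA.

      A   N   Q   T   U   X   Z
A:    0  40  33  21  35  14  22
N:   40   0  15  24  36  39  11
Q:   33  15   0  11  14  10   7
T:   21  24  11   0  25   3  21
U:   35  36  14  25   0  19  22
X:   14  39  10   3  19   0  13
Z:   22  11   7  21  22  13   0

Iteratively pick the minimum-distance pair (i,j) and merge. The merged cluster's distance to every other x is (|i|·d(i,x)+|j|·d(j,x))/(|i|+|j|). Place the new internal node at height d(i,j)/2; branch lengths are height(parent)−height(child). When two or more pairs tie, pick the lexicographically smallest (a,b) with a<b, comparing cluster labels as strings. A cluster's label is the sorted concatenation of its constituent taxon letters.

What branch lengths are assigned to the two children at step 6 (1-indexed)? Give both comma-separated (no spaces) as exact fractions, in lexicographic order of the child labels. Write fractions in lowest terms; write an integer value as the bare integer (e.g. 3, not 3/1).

step 1: merge (T,X) at d=3; branch lengths T→3/2, X→3/2; new cluster TX
  updated: d(A,TX)=35/2, d(N,TX)=63/2, d(Q,TX)=21/2, d(TX,U)=22, d(TX,Z)=17
step 2: merge (Q,Z) at d=7; branch lengths Q→7/2, Z→7/2; new cluster QZ
  updated: d(A,QZ)=55/2, d(N,QZ)=13, d(QZ,TX)=55/4, d(QZ,U)=18
step 3: merge (N,QZ) at d=13; branch lengths N→13/2, QZ→3; new cluster NQZ
  updated: d(A,NQZ)=95/3, d(NQZ,TX)=59/3, d(NQZ,U)=24
step 4: merge (A,TX) at d=35/2; branch lengths A→35/4, TX→29/4; new cluster ATX
  updated: d(ATX,NQZ)=71/3, d(ATX,U)=79/3
step 5: merge (ATX,NQZ) at d=71/3; branch lengths ATX→37/12, NQZ→16/3; new cluster ANQTXZ
  updated: d(ANQTXZ,U)=151/6
step 6: merge (ANQTXZ,U) at d=151/6; branch lengths ANQTXZ→3/4, U→151/12; new cluster ANQTUXZ
final tree: (((A:35/4,(T:3/2,X:3/2):29/4):37/12,(N:13/2,(Q:7/2,Z:7/2):3):16/3):3/4,U:151/12)
total length: 229/4

3/4,151/12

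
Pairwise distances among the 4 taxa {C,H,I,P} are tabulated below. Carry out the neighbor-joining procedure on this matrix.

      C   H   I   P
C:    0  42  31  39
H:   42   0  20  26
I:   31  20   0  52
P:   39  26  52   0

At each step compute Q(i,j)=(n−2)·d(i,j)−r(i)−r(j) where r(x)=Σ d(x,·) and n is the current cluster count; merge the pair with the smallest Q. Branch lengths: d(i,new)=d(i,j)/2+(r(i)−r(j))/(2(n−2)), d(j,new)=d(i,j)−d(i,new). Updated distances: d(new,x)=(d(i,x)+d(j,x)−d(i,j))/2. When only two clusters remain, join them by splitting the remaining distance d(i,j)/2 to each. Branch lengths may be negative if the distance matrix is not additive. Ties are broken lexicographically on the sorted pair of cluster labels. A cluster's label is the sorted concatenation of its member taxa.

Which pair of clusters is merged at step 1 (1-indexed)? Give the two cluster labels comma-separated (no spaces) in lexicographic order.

iteration 1: select C,I (d=31, Q=-153); attach at lengths (71/4, 53/4); label the merged cluster CI
  updated: d(CI,H)=31/2, d(CI,P)=30
iteration 2: select CI,H (d=31/2, Q=-143/2); attach at lengths (39/4, 23/4); label the merged cluster CHI
  updated: d(CHI,P)=81/4
iteration 3: select CHI,P (d=81/4); attach at lengths (81/8, 81/8); label the merged cluster CHIP
final tree: (((C:71/4,I:53/4):39/4,H:23/4):81/8,P:81/8)
total length: 267/4

C,I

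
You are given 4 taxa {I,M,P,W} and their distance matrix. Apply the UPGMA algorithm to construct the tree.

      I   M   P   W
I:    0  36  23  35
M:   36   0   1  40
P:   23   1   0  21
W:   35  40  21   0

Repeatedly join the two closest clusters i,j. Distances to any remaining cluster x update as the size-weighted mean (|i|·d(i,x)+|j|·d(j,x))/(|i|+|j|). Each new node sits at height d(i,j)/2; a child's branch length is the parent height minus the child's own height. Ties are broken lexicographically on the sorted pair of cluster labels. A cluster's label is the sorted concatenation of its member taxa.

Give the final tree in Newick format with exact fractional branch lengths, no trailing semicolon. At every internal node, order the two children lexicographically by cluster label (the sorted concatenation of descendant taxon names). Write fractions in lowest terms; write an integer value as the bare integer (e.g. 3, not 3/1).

step 1: merge (M,P) at d=1; branch lengths M→1/2, P→1/2; new cluster MP
  updated: d(I,MP)=59/2, d(MP,W)=61/2
step 2: merge (I,MP) at d=59/2; branch lengths I→59/4, MP→57/4; new cluster IMP
  updated: d(IMP,W)=32
step 3: merge (IMP,W) at d=32; branch lengths IMP→5/4, W→16; new cluster IMPW
final tree: ((I:59/4,(M:1/2,P:1/2):57/4):5/4,W:16)
total length: 189/4

((I:59/4,(M:1/2,P:1/2):57/4):5/4,W:16)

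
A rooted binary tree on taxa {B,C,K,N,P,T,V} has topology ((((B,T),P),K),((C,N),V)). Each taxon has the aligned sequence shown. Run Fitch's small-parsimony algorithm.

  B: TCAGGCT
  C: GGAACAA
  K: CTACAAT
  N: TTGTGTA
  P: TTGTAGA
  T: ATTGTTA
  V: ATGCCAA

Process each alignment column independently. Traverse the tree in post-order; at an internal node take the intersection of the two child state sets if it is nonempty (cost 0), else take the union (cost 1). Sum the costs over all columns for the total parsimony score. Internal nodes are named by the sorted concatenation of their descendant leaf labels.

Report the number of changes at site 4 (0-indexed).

[col 0] BT: children B:{T}, T:{A} ∪→ {A,T}; cost 1
[col 0] BPT: children BT:{A,T}, P:{T} ∩→ {T}; cost 0
[col 0] BKPT: children BPT:{T}, K:{C} ∪→ {C,T}; cost 1
[col 0] CN: children C:{G}, N:{T} ∪→ {G,T}; cost 1
[col 0] CNV: children CN:{G,T}, V:{A} ∪→ {A,G,T}; cost 1
[col 0] BCKNPTV: children BKPT:{C,T}, CNV:{A,G,T} ∩→ {T}; cost 0
[col 1] BT: children B:{C}, T:{T} ∪→ {C,T}; cost 1
[col 1] BPT: children BT:{C,T}, P:{T} ∩→ {T}; cost 0
[col 1] BKPT: children BPT:{T}, K:{T} ∩→ {T}; cost 0
[col 1] CN: children C:{G}, N:{T} ∪→ {G,T}; cost 1
[col 1] CNV: children CN:{G,T}, V:{T} ∩→ {T}; cost 0
[col 1] BCKNPTV: children BKPT:{T}, CNV:{T} ∩→ {T}; cost 0
[col 2] BT: children B:{A}, T:{T} ∪→ {A,T}; cost 1
[col 2] BPT: children BT:{A,T}, P:{G} ∪→ {A,G,T}; cost 1
[col 2] BKPT: children BPT:{A,G,T}, K:{A} ∩→ {A}; cost 0
[col 2] CN: children C:{A}, N:{G} ∪→ {A,G}; cost 1
[col 2] CNV: children CN:{A,G}, V:{G} ∩→ {G}; cost 0
[col 2] BCKNPTV: children BKPT:{A}, CNV:{G} ∪→ {A,G}; cost 1
[col 3] BT: children B:{G}, T:{G} ∩→ {G}; cost 0
[col 3] BPT: children BT:{G}, P:{T} ∪→ {G,T}; cost 1
[col 3] BKPT: children BPT:{G,T}, K:{C} ∪→ {C,G,T}; cost 1
[col 3] CN: children C:{A}, N:{T} ∪→ {A,T}; cost 1
[col 3] CNV: children CN:{A,T}, V:{C} ∪→ {A,C,T}; cost 1
[col 3] BCKNPTV: children BKPT:{C,G,T}, CNV:{A,C,T} ∩→ {C,T}; cost 0
[col 4] BT: children B:{G}, T:{T} ∪→ {G,T}; cost 1
[col 4] BPT: children BT:{G,T}, P:{A} ∪→ {A,G,T}; cost 1
[col 4] BKPT: children BPT:{A,G,T}, K:{A} ∩→ {A}; cost 0
[col 4] CN: children C:{C}, N:{G} ∪→ {C,G}; cost 1
[col 4] CNV: children CN:{C,G}, V:{C} ∩→ {C}; cost 0
[col 4] BCKNPTV: children BKPT:{A}, CNV:{C} ∪→ {A,C}; cost 1
[col 5] BT: children B:{C}, T:{T} ∪→ {C,T}; cost 1
[col 5] BPT: children BT:{C,T}, P:{G} ∪→ {C,G,T}; cost 1
[col 5] BKPT: children BPT:{C,G,T}, K:{A} ∪→ {A,C,G,T}; cost 1
[col 5] CN: children C:{A}, N:{T} ∪→ {A,T}; cost 1
[col 5] CNV: children CN:{A,T}, V:{A} ∩→ {A}; cost 0
[col 5] BCKNPTV: children BKPT:{A,C,G,T}, CNV:{A} ∩→ {A}; cost 0
[col 6] BT: children B:{T}, T:{A} ∪→ {A,T}; cost 1
[col 6] BPT: children BT:{A,T}, P:{A} ∩→ {A}; cost 0
[col 6] BKPT: children BPT:{A}, K:{T} ∪→ {A,T}; cost 1
[col 6] CN: children C:{A}, N:{A} ∩→ {A}; cost 0
[col 6] CNV: children CN:{A}, V:{A} ∩→ {A}; cost 0
[col 6] BCKNPTV: children BKPT:{A,T}, CNV:{A} ∩→ {A}; cost 0
per-site changes: [4, 2, 4, 4, 4, 4, 2]; total = 24

4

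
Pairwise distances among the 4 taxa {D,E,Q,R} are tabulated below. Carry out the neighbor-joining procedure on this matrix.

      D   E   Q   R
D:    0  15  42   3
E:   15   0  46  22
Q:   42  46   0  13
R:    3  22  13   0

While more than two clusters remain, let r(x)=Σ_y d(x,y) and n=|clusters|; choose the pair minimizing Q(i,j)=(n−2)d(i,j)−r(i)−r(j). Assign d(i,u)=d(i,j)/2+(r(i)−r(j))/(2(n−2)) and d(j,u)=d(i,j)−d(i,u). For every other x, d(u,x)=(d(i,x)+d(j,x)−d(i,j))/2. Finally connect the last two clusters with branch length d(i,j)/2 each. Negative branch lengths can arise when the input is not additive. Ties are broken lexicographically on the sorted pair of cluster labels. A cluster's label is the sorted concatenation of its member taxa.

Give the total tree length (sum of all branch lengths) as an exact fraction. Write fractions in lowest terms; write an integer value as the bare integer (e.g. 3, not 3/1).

169/4

step 1: merge (D,E) at d=15, Q=-113; branch lengths D→7/4, E→53/4; new cluster DE
  updated: d(DE,Q)=73/2, d(DE,R)=5
step 2: merge (DE,Q) at d=73/2, Q=-109/2; branch lengths DE→57/4, Q→89/4; new cluster DEQ
  updated: d(DEQ,R)=-37/4
step 3: merge (DEQ,R) at d=-37/4; branch lengths DEQ→-37/8, R→-37/8; new cluster DEQR
final tree: (((D:7/4,E:53/4):57/4,Q:89/4):-37/8,R:-37/8)
total length: 169/4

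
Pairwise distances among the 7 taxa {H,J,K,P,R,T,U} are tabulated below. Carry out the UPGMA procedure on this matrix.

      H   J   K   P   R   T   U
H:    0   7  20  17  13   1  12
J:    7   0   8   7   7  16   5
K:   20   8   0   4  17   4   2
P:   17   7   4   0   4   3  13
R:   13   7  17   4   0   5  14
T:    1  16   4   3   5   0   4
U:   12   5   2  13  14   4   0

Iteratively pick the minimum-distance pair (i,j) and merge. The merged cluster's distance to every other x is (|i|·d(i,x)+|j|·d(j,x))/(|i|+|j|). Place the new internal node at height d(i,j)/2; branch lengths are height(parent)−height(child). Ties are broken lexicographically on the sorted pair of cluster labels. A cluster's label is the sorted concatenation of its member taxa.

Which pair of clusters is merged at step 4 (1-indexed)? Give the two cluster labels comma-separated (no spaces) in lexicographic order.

step 1: merge (H,T) at d=1; branch lengths H→1/2, T→1/2; new cluster HT
  updated: d(HT,J)=23/2, d(HT,K)=12, d(HT,P)=10, d(HT,R)=9, d(HT,U)=8
step 2: merge (K,U) at d=2; branch lengths K→1, U→1; new cluster KU
  updated: d(HT,KU)=10, d(J,KU)=13/2, d(KU,P)=17/2, d(KU,R)=31/2
step 3: merge (P,R) at d=4; branch lengths P→2, R→2; new cluster PR
  updated: d(HT,PR)=19/2, d(J,PR)=7, d(KU,PR)=12
step 4: merge (J,KU) at d=13/2; branch lengths J→13/4, KU→9/4; new cluster JKU
  updated: d(HT,JKU)=21/2, d(JKU,PR)=31/3
step 5: merge (HT,PR) at d=19/2; branch lengths HT→17/4, PR→11/4; new cluster HPRT
  updated: d(HPRT,JKU)=125/12
step 6: merge (HPRT,JKU) at d=125/12; branch lengths HPRT→11/24, JKU→47/24; new cluster HJKPRTU
final tree: (((H:1/2,T:1/2):17/4,(P:2,R:2):11/4):11/24,(J:13/4,(K:1,U:1):9/4):47/24)
total length: 263/12

J,KU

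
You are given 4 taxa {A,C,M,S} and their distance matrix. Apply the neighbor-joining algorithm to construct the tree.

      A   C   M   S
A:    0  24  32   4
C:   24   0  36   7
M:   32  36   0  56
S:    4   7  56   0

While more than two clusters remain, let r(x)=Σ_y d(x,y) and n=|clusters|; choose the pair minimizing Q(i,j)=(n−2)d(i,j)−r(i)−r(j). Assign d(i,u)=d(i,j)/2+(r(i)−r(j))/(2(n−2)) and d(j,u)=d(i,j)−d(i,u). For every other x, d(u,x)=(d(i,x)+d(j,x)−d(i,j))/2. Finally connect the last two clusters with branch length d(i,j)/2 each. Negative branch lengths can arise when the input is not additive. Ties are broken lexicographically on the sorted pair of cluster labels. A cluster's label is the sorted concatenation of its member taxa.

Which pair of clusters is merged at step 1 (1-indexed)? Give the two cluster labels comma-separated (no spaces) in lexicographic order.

step 1: merge (A,M) at d=32, Q=-120; branch lengths A→0, M→32; new cluster AM
  updated: d(AM,C)=14, d(AM,S)=14
step 2: merge (AM,C) at d=14, Q=-35; branch lengths AM→21/2, C→7/2; new cluster ACM
  updated: d(ACM,S)=7/2
step 3: merge (ACM,S) at d=7/2; branch lengths ACM→7/4, S→7/4; new cluster ACMS
final tree: (((A:0,M:32):21/2,C:7/2):7/4,S:7/4)
total length: 99/2

A,M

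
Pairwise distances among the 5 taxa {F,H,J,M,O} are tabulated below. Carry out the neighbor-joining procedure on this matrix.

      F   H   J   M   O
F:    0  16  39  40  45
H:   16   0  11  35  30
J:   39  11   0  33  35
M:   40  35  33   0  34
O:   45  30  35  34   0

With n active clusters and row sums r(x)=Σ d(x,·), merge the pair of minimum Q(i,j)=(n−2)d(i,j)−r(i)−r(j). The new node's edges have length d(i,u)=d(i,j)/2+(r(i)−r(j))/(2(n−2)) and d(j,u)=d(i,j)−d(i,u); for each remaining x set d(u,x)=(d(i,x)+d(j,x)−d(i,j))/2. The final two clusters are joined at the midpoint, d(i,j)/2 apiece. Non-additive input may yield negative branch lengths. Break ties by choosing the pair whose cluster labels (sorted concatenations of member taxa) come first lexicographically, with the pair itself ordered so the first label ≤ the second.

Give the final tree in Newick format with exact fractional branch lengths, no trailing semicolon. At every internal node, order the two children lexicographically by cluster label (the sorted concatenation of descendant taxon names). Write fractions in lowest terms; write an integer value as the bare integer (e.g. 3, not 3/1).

((((F:16,H:0):25/4,J:43/4):25/4,M:33/2):35/4,O:35/4)

iteration 1: select F,H (d=16, Q=-184); attach at lengths (16, 0); label the merged cluster FH
  updated: d(FH,J)=17, d(FH,M)=59/2, d(FH,O)=59/2
iteration 2: select FH,J (d=17, Q=-127); attach at lengths (25/4, 43/4); label the merged cluster FHJ
  updated: d(FHJ,M)=91/4, d(FHJ,O)=95/4
iteration 3: select FHJ,M (d=91/4, Q=-161/2); attach at lengths (25/4, 33/2); label the merged cluster FHJM
  updated: d(FHJM,O)=35/2
iteration 4: select FHJM,O (d=35/2); attach at lengths (35/4, 35/4); label the merged cluster FHJMO
final tree: ((((F:16,H:0):25/4,J:43/4):25/4,M:33/2):35/4,O:35/4)
total length: 293/4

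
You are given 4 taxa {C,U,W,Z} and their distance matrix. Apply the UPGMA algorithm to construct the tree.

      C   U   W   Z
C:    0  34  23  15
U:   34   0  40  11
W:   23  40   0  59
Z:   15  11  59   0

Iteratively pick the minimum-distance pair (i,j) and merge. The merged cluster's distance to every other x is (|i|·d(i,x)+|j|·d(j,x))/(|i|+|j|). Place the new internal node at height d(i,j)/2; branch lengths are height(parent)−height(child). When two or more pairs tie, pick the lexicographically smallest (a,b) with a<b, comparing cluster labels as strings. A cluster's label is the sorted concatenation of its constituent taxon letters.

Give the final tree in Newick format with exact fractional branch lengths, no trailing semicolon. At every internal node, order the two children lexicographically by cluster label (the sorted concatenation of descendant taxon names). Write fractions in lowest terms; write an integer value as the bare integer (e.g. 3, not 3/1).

step 1: merge (U,Z) at d=11; branch lengths U→11/2, Z→11/2; new cluster UZ
  updated: d(C,UZ)=49/2, d(UZ,W)=99/2
step 2: merge (C,W) at d=23; branch lengths C→23/2, W→23/2; new cluster CW
  updated: d(CW,UZ)=37
step 3: merge (CW,UZ) at d=37; branch lengths CW→7, UZ→13; new cluster CUWZ
final tree: ((C:23/2,W:23/2):7,(U:11/2,Z:11/2):13)
total length: 54

((C:23/2,W:23/2):7,(U:11/2,Z:11/2):13)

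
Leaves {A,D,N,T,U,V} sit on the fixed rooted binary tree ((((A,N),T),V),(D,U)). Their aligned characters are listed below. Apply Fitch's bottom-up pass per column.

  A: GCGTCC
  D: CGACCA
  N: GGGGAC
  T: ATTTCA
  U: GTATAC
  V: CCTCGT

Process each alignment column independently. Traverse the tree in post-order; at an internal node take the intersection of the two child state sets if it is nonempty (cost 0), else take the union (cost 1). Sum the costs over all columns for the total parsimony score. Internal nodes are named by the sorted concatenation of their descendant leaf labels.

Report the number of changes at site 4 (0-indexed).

AN@0: {G} ∩ {G} = {G} (intersection, +0)
ANT@0: {G} ∪ {A} = {A,G} (union, +1)
ANTV@0: {A,G} ∪ {C} = {A,C,G} (union, +1)
DU@0: {C} ∪ {G} = {C,G} (union, +1)
ADNTUV@0: {A,C,G} ∩ {C,G} = {C,G} (intersection, +0)
AN@1: {C} ∪ {G} = {C,G} (union, +1)
ANT@1: {C,G} ∪ {T} = {C,G,T} (union, +1)
ANTV@1: {C,G,T} ∩ {C} = {C} (intersection, +0)
DU@1: {G} ∪ {T} = {G,T} (union, +1)
ADNTUV@1: {C} ∪ {G,T} = {C,G,T} (union, +1)
AN@2: {G} ∩ {G} = {G} (intersection, +0)
ANT@2: {G} ∪ {T} = {G,T} (union, +1)
ANTV@2: {G,T} ∩ {T} = {T} (intersection, +0)
DU@2: {A} ∩ {A} = {A} (intersection, +0)
ADNTUV@2: {T} ∪ {A} = {A,T} (union, +1)
AN@3: {T} ∪ {G} = {G,T} (union, +1)
ANT@3: {G,T} ∩ {T} = {T} (intersection, +0)
ANTV@3: {T} ∪ {C} = {C,T} (union, +1)
DU@3: {C} ∪ {T} = {C,T} (union, +1)
ADNTUV@3: {C,T} ∩ {C,T} = {C,T} (intersection, +0)
AN@4: {C} ∪ {A} = {A,C} (union, +1)
ANT@4: {A,C} ∩ {C} = {C} (intersection, +0)
ANTV@4: {C} ∪ {G} = {C,G} (union, +1)
DU@4: {C} ∪ {A} = {A,C} (union, +1)
ADNTUV@4: {C,G} ∩ {A,C} = {C} (intersection, +0)
AN@5: {C} ∩ {C} = {C} (intersection, +0)
ANT@5: {C} ∪ {A} = {A,C} (union, +1)
ANTV@5: {A,C} ∪ {T} = {A,C,T} (union, +1)
DU@5: {A} ∪ {C} = {A,C} (union, +1)
ADNTUV@5: {A,C,T} ∩ {A,C} = {A,C} (intersection, +0)
per-site changes: [3, 4, 2, 3, 3, 3]; total = 18

3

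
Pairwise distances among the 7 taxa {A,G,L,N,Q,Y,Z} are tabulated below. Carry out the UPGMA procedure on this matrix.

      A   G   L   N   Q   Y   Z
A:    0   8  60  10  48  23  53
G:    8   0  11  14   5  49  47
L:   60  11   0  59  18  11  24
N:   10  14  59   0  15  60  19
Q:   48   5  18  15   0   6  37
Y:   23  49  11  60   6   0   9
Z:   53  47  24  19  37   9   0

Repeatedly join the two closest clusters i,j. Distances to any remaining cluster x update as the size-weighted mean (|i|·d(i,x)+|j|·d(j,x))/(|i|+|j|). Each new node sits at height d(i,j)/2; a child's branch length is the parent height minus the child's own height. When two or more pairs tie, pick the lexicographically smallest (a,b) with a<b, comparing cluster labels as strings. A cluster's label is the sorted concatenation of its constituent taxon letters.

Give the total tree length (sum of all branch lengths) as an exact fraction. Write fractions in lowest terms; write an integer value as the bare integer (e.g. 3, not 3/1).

1393/20

step 1: merge (G,Q) at d=5; branch lengths G→5/2, Q→5/2; new cluster GQ
  updated: d(A,GQ)=28, d(GQ,L)=29/2, d(GQ,N)=29/2, d(GQ,Y)=55/2, d(GQ,Z)=42
step 2: merge (Y,Z) at d=9; branch lengths Y→9/2, Z→9/2; new cluster YZ
  updated: d(A,YZ)=38, d(GQ,YZ)=139/4, d(L,YZ)=35/2, d(N,YZ)=79/2
step 3: merge (A,N) at d=10; branch lengths A→5, N→5; new cluster AN
  updated: d(AN,GQ)=85/4, d(AN,L)=119/2, d(AN,YZ)=155/4
step 4: merge (GQ,L) at d=29/2; branch lengths GQ→19/4, L→29/4; new cluster GLQ
  updated: d(AN,GLQ)=34, d(GLQ,YZ)=29
step 5: merge (GLQ,YZ) at d=29; branch lengths GLQ→29/4, YZ→10; new cluster GLQYZ
  updated: d(AN,GLQYZ)=359/10
step 6: merge (AN,GLQYZ) at d=359/10; branch lengths AN→259/20, GLQYZ→69/20; new cluster AGLNQYZ
final tree: ((A:5,N:5):259/20,(((G:5/2,Q:5/2):19/4,L:29/4):29/4,(Y:9/2,Z:9/2):10):69/20)
total length: 1393/20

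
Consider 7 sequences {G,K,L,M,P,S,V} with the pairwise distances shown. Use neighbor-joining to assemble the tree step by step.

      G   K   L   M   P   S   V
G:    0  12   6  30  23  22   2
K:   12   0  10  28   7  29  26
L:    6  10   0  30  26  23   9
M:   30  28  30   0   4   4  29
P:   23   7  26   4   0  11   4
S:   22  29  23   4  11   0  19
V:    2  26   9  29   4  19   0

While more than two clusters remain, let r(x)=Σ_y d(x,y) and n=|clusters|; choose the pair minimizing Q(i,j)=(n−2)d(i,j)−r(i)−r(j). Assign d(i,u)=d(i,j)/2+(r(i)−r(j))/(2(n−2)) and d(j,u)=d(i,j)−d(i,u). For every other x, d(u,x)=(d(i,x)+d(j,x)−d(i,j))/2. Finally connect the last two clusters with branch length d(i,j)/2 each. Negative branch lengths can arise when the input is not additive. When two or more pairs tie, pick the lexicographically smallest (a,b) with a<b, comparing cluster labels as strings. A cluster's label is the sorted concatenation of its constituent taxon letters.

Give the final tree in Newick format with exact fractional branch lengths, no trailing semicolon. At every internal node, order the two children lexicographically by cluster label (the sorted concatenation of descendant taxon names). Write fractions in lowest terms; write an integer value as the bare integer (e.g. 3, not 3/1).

step 1: merge (M,S) at d=4, Q=-213; branch lengths M→37/10, S→3/10; new cluster MS
  updated: d(G,MS)=24, d(K,MS)=53/2, d(L,MS)=49/2, d(MS,P)=11/2, d(MS,V)=22
step 2: merge (MS,P) at d=11/2, Q=-146; branch lengths MS→59/8, P→-15/8; new cluster MPS
  updated: d(G,MPS)=83/4, d(K,MPS)=14, d(L,MPS)=45/2, d(MPS,V)=41/4
step 3: merge (K,MPS) at d=14, Q=-175/2; branch lengths K→73/12, MPS→95/12; new cluster KMPS
  updated: d(G,KMPS)=75/8, d(KMPS,L)=37/4, d(KMPS,V)=89/8
step 4: merge (G,V) at d=2, Q=-71/2; branch lengths G→-3/16, V→35/16; new cluster GV
  updated: d(GV,KMPS)=37/4, d(GV,L)=13/2
step 5: merge (GV,KMPS) at d=37/4, Q=-25; branch lengths GV→13/4, KMPS→6; new cluster GKMPSV
  updated: d(GKMPSV,L)=13/4
step 6: merge (GKMPSV,L) at d=13/4; branch lengths GKMPSV→13/8, L→13/8; new cluster GKLMPSV
final tree: (((G:-3/16,V:35/16):13/4,(K:73/12,((M:37/10,S:3/10):59/8,P:-15/8):95/12):6):13/8,L:13/8)
total length: 38

(((G:-3/16,V:35/16):13/4,(K:73/12,((M:37/10,S:3/10):59/8,P:-15/8):95/12):6):13/8,L:13/8)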